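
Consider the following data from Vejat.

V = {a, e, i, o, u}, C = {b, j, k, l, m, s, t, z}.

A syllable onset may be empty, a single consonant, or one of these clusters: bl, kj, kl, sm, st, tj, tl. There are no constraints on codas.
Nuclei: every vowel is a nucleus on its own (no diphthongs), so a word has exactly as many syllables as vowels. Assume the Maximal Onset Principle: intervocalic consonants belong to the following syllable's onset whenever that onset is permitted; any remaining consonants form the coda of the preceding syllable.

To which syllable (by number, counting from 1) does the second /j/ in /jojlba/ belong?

1

Nuclei (vowels): o, a → 2 syllables.
σ1/σ2 boundary: cluster /jlb/ — the longest permitted-onset suffix is /b/; onset = /b/, preceding coda = /jl/.
Result: jojl.ba.
The second /j/ is in the coda of syllable 1 (/jojl/).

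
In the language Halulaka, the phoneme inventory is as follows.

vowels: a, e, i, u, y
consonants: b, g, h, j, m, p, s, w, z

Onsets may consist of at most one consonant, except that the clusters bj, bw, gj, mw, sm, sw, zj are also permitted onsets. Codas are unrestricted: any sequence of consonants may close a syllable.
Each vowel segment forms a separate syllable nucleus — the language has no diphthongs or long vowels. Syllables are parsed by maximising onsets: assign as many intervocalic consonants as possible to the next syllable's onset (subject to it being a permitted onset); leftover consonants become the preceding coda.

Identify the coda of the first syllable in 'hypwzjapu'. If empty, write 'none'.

The vowels are y, a, u — 3 nuclei, so 3 syllables.
/y…a/ gap (V1→V2): /pwzj/ splits as /pw/ + /zj/ (/zj/ is the longest suffix that is a licit onset).
/a…u/ gap (V2→V3): /p/ → onset of the next syllable (single consonants are always licit onsets).
Result: hypw.zja.pu.
Syllable 1 is /hypw/: onset /h/, nucleus /y/, coda /pw/.

pw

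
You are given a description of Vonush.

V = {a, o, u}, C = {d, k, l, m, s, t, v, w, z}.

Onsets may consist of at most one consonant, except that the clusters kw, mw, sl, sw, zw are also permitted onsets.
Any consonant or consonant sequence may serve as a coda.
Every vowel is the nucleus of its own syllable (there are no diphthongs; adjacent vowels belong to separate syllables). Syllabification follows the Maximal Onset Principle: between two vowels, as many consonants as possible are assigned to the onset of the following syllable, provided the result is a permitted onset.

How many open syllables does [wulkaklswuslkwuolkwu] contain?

2

Vowels present: u, a, u, u, o, u; each is a nucleus, giving 6 syllables.
σ1/σ2 boundary: /lk/ — longest licit onset from the right is /k/, leaving /l/ as coda.
σ2/σ3 boundary: cluster /klsw/ — the longest permitted-onset suffix is /sw/; onset = /sw/, preceding coda = /kl/.
σ3/σ4 boundary: cluster /slkw/ — the longest permitted-onset suffix is /kw/; onset = /kw/, preceding coda = /sl/.
σ4/σ5 boundary: hiatus — the boundary sits between the two vowels.
σ5/σ6 boundary: /lkw/ — longest licit onset from the right is /kw/, leaving /l/ as coda.
Syllabification: wul.kakl.swusl.kwu.ol.kwu.
Classifying each syllable: /wul/ (closed), /kakl/ (closed), /swusl/ (closed), /kwu/ (open), /ol/ (closed), /kwu/ (open).
Open syllables: 2.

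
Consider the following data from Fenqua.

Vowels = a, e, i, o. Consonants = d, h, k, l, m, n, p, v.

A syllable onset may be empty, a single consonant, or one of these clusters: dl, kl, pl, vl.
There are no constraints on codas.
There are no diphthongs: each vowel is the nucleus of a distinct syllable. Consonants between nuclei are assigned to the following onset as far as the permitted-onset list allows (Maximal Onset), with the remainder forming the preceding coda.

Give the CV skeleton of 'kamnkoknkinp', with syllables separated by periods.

Vowels present: a, o, i; each is a nucleus, giving 3 syllables.
/a…o/ gap (V1→V2): /mnk/ splits as /mn/ + /k/ (/k/ is the longest suffix that is a licit onset).
/o…i/ gap (V2→V3): /knk/; trying suffixes from longest down, /k/ is the first permitted one, so coda /kn/ | onset /k/.
So the parse is kamn.kokn.kinp.
Mapping each syllable to C/V: /kamn/ → CVCC, /kokn/ → CVCC, /kinp/ → CVCC.

CVCC.CVCC.CVCC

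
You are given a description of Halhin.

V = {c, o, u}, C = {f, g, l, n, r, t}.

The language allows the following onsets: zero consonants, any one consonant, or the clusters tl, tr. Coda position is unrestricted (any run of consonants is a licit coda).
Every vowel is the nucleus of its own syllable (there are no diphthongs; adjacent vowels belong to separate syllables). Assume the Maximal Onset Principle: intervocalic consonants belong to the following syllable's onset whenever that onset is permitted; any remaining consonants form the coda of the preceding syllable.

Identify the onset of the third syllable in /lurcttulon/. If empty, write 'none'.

Nuclei (vowels): u, c, u, o → 4 syllables.
/u…c/ gap (V1→V2): just /r/ — single C goes to the following onset.
/c…u/ gap (V2→V3): /tt/; trying suffixes from longest down, /t/ is the first permitted one, so coda /t/ | onset /t/.
/u…o/ gap (V3→V4): just /l/ — single C goes to the following onset.
Result: lu.rct.tu.lon.
Syllable 3 is /tu/: onset /t/, nucleus /u/, coda ∅.

t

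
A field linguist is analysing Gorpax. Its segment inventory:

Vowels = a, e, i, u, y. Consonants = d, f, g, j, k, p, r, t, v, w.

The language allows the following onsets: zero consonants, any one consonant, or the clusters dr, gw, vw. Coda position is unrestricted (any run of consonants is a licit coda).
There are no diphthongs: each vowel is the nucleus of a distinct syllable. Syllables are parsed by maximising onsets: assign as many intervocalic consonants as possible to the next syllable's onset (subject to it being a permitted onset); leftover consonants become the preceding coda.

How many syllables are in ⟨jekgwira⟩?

3

Nuclei (vowels): e, i, a → 3 syllables.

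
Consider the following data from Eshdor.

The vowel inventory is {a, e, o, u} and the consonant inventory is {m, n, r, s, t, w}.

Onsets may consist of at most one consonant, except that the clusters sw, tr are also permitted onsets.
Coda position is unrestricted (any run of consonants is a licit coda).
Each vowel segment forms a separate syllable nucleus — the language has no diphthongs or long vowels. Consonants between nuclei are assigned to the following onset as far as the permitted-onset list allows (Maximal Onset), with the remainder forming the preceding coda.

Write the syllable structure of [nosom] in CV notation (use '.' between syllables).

Vowels present: o, o; each is a nucleus, giving 2 syllables.
/o…o/ gap (V1→V2): /s/ is a single consonant, so it becomes the next onset.
Putting it together: no.som.
Mapping each syllable to C/V: /no/ → CV, /som/ → CVC.

CV.CVC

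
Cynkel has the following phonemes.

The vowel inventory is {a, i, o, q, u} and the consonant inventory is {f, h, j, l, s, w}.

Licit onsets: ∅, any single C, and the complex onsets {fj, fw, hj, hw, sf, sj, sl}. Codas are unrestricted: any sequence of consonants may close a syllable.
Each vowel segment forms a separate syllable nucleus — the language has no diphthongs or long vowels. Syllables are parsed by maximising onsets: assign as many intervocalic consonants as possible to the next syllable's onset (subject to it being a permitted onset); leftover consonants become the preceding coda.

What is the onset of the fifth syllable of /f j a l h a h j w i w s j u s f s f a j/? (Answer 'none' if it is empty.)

sf

The vowels are a, a, i, u, a — 5 nuclei, so 5 syllables.
V1 /a/ – V2 /a/: cluster /lh/ — the longest permitted-onset suffix is /h/; onset = /h/, preceding coda = /l/.
V2 /a/ – V3 /i/: /hjw/ splits as /hj/ + /w/ (/w/ is the longest suffix that is a licit onset).
V3 /i/ – V4 /u/: /wsj/; trying suffixes from longest down, /sj/ is the first permitted one, so coda /w/ | onset /sj/.
V4 /u/ – V5 /a/: /sfsf/ splits as /sf/ + /sf/ (/sf/ is the longest suffix that is a licit onset).
So the parse is fjal.hahj.wiw.sjusf.sfaj.
Syllable 5 is /sfaj/: onset /sf/, nucleus /a/, coda /j/.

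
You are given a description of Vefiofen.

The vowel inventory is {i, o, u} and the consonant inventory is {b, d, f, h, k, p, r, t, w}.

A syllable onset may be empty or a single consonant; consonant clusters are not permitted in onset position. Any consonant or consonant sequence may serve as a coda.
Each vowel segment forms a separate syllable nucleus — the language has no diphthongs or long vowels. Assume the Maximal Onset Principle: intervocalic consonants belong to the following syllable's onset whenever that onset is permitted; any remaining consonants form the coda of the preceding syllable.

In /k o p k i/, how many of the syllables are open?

1

Vowels present: o, i; each is a nucleus, giving 2 syllables.
/o…i/ gap (V1→V2): /pk/ splits as /p/ + /k/ (/k/ is the longest suffix that is a licit onset).
Syllabification: kop.ki.
Classifying each syllable: /kop/ (closed), /ki/ (open).
Open syllables: 1.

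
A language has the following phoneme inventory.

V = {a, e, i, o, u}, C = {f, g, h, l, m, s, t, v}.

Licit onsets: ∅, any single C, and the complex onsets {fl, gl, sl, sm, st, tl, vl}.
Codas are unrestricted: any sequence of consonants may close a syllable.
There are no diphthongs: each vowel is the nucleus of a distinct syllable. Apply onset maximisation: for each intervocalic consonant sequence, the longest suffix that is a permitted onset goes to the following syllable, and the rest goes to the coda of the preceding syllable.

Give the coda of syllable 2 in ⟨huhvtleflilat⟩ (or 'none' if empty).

none

Nuclei (vowels): u, e, i, a → 4 syllables.
Between /u/ (V1) and /e/ (V2): /hvtl/ splits as /hv/ + /tl/ (/tl/ is the longest suffix that is a licit onset).
Between /e/ (V2) and /i/ (V3): /fl/ is a licit onset in full, so it all attaches to the next syllable.
Between /i/ (V3) and /a/ (V4): just /l/ — single C goes to the following onset.
So the parse is huhv.tle.fli.lat.
Syllable 2 is /tle/: onset /tl/, nucleus /e/, coda ∅.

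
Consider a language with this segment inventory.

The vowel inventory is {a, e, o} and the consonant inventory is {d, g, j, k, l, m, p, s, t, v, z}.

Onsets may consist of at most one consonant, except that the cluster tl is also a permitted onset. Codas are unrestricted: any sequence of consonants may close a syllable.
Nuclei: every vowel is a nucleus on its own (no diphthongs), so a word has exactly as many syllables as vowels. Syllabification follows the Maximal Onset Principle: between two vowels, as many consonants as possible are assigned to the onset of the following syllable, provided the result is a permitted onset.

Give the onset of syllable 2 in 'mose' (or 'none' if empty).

s

Nuclei (vowels): o, e → 2 syllables.
V1 /o/ – V2 /e/: /s/ → onset of the next syllable (single consonants are always licit onsets).
Syllabification: mo.se.
Syllable 2 is /se/: onset /s/, nucleus /e/, coda ∅.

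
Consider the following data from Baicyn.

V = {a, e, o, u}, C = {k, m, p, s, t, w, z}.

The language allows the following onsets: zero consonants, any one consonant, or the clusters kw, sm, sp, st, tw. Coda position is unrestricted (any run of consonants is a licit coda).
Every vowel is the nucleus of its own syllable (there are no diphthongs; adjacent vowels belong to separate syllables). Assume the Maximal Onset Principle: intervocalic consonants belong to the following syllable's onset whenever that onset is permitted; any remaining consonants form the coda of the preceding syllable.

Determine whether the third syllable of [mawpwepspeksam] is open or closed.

closed

Nuclei (vowels): a, e, e, a → 4 syllables.
Between /a/ (V1) and /e/ (V2): cluster /wpw/ — the longest permitted-onset suffix is /w/; onset = /w/, preceding coda = /wp/.
Between /e/ (V2) and /e/ (V3): /psp/ splits as /p/ + /sp/ (/sp/ is the longest suffix that is a licit onset).
Between /e/ (V3) and /a/ (V4): /ks/ — longest licit onset from the right is /s/, leaving /k/ as coda.
So the parse is mawp.wep.spek.sam.
Syllable 3 is /spek/ with coda /k/, so it is closed.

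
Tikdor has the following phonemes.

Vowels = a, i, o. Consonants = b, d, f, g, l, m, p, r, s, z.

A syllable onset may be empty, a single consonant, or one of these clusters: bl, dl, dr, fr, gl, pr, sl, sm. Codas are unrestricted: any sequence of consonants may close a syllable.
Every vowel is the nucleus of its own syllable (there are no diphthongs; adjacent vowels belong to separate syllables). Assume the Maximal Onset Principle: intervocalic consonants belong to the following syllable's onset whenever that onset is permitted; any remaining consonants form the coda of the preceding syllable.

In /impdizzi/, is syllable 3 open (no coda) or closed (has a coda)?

Vowels present: i, i, i; each is a nucleus, giving 3 syllables.
/i…i/ gap (V1→V2): /mpd/ — longest licit onset from the right is /d/, leaving /mp/ as coda.
/i…i/ gap (V2→V3): /zz/ splits as /z/ + /z/ (/z/ is the longest suffix that is a licit onset).
Syllabification: imp.diz.zi.
Syllable 3 is /zi/; it ends in its nucleus with no coda, so it is open.

open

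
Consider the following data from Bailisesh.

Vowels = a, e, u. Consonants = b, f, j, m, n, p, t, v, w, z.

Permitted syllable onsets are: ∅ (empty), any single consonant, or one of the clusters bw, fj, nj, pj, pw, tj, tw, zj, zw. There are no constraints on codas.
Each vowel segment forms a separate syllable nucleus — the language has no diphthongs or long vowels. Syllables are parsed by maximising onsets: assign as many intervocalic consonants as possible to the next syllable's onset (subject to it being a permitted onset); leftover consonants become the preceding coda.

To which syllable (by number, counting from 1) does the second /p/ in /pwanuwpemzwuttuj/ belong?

3

Vowels present: a, u, e, u, u; each is a nucleus, giving 5 syllables.
/a…u/ gap (V1→V2): /n/ is a single consonant, so it becomes the next onset.
/u…e/ gap (V2→V3): /wp/ splits as /w/ + /p/ (/p/ is the longest suffix that is a licit onset).
/e…u/ gap (V3→V4): cluster /mzw/ — the longest permitted-onset suffix is /zw/; onset = /zw/, preceding coda = /m/.
/u…u/ gap (V4→V5): /tt/ — longest licit onset from the right is /t/, leaving /t/ as coda.
So the parse is pwa.nuw.pem.zwut.tuj.
The second /p/ is in the onset of syllable 3 (/pem/).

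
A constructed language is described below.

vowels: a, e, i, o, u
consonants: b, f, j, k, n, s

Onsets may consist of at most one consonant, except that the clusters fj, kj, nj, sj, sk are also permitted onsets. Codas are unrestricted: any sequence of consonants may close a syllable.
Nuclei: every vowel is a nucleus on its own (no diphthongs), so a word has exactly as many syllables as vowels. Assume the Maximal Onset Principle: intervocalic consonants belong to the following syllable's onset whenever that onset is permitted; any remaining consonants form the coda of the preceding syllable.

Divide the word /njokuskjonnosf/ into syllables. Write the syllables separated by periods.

The vowels are o, u, o, o — 4 nuclei, so 4 syllables.
/o…u/ gap (V1→V2): /k/ is a single consonant, so it becomes the next onset.
/u…o/ gap (V2→V3): /skj/ — longest licit onset from the right is /kj/, leaving /s/ as coda.
/o…o/ gap (V3→V4): /nn/ splits as /n/ + /n/ (/n/ is the longest suffix that is a licit onset).

njo.kus.kjon.nosf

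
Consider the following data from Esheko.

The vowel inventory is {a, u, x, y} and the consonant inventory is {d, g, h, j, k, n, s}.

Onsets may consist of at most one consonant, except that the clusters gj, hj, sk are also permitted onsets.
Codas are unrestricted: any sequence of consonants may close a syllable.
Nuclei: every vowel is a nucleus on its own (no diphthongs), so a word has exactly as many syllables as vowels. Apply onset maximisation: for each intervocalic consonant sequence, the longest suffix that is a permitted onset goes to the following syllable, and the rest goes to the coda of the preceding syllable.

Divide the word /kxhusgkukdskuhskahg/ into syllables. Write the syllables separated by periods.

Vowels present: x, u, u, u, a; each is a nucleus, giving 5 syllables.
V1 /x/ – V2 /u/: just /h/ — single C goes to the following onset.
V2 /u/ – V3 /u/: cluster /sgk/ — the longest permitted-onset suffix is /k/; onset = /k/, preceding coda = /sg/.
V3 /u/ – V4 /u/: /kdsk/ splits as /kd/ + /sk/ (/sk/ is the longest suffix that is a licit onset).
V4 /u/ – V5 /a/: /hsk/; trying suffixes from longest down, /sk/ is the first permitted one, so coda /h/ | onset /sk/.

kx.husg.kukd.skuh.skahg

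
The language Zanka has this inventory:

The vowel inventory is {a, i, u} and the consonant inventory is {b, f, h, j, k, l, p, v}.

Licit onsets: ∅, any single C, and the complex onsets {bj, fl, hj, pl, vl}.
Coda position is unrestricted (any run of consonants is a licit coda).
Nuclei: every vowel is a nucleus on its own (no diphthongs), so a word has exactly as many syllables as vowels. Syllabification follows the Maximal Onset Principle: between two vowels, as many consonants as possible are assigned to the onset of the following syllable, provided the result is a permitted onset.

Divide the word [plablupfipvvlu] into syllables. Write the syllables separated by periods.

plab.lup.fipv.vlu

Vowels present: a, u, i, u; each is a nucleus, giving 4 syllables.
V1 /a/ – V2 /u/: /bl/; trying suffixes from longest down, /l/ is the first permitted one, so coda /b/ | onset /l/.
V2 /u/ – V3 /i/: cluster /pf/ — the longest permitted-onset suffix is /f/; onset = /f/, preceding coda = /p/.
V3 /i/ – V4 /u/: cluster /pvvl/ — the longest permitted-onset suffix is /vl/; onset = /vl/, preceding coda = /pv/.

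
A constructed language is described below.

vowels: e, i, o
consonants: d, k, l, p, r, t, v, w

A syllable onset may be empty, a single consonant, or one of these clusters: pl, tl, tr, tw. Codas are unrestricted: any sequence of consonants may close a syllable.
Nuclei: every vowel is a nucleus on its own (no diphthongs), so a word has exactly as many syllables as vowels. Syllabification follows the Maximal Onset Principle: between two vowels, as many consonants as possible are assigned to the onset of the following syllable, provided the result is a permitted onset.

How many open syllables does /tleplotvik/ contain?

1

The vowels are e, o, i — 3 nuclei, so 3 syllables.
Between /e/ (V1) and /o/ (V2): /pl/ — entire cluster is a permitted onset → onset /pl/, coda ∅.
Between /o/ (V2) and /i/ (V3): /tv/ — longest licit onset from the right is /v/, leaving /t/ as coda.
Result: tle.plot.vik.
Classifying each syllable: /tle/ (open), /plot/ (closed), /vik/ (closed).
Open syllables: 1.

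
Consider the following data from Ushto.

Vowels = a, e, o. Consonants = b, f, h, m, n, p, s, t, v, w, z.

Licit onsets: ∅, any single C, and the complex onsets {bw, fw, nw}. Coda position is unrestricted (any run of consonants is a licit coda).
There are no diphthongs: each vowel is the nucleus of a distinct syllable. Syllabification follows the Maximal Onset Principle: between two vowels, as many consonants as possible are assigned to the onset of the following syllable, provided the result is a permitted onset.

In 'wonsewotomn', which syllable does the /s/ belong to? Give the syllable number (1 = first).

Nuclei (vowels): o, e, o, o → 4 syllables.
/o…e/ gap (V1→V2): /ns/ — longest licit onset from the right is /s/, leaving /n/ as coda.
/e…o/ gap (V2→V3): /w/ → onset of the next syllable (single consonants are always licit onsets).
/o…o/ gap (V3→V4): just /t/ — single C goes to the following onset.
Syllabification: won.se.wo.tomn.
The /s/ is in the onset of syllable 2 (/se/).

2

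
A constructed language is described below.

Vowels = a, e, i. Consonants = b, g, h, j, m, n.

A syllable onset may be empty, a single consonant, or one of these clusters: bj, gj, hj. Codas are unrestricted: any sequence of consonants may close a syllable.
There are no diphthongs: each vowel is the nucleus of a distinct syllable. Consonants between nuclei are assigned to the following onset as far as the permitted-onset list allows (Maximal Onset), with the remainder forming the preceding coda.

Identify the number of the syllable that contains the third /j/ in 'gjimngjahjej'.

3

The vowels are i, a, e — 3 nuclei, so 3 syllables.
V1 /i/ – V2 /a/: /mngj/; trying suffixes from longest down, /gj/ is the first permitted one, so coda /mn/ | onset /gj/.
V2 /a/ – V3 /e/: /hj/ is a licit onset in full, so it all attaches to the next syllable.
Putting it together: gjimn.gja.hjej.
The third /j/ is in the onset of syllable 3 (/hjej/).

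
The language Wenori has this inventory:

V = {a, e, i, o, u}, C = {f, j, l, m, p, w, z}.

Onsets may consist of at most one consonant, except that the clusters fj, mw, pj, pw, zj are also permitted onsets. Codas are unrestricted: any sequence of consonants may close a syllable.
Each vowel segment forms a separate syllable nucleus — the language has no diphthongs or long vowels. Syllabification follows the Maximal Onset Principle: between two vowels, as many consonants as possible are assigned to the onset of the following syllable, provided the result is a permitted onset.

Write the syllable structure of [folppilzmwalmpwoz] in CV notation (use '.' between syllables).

The vowels are o, i, a, o — 4 nuclei, so 4 syllables.
Between /o/ (V1) and /i/ (V2): /lpp/; trying suffixes from longest down, /p/ is the first permitted one, so coda /lp/ | onset /p/.
Between /i/ (V2) and /a/ (V3): cluster /lzmw/ — the longest permitted-onset suffix is /mw/; onset = /mw/, preceding coda = /lz/.
Between /a/ (V3) and /o/ (V4): /lmpw/; trying suffixes from longest down, /pw/ is the first permitted one, so coda /lm/ | onset /pw/.
Syllabification: folp.pilz.mwalm.pwoz.
Mapping each syllable to C/V: /folp/ → CVCC, /pilz/ → CVCC, /mwalm/ → CCVCC, /pwoz/ → CCVC.

CVCC.CVCC.CCVCC.CCVC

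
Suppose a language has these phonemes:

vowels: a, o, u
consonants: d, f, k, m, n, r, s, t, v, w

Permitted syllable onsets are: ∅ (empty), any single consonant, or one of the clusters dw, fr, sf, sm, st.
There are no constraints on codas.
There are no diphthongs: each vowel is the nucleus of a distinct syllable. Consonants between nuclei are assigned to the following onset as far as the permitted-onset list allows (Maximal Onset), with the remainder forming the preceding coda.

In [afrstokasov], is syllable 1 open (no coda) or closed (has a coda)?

The vowels are a, o, a, o — 4 nuclei, so 4 syllables.
σ1/σ2 boundary: cluster /frst/ — the longest permitted-onset suffix is /st/; onset = /st/, preceding coda = /fr/.
σ2/σ3 boundary: /k/ → onset of the next syllable (single consonants are always licit onsets).
σ3/σ4 boundary: /s/ → onset of the next syllable (single consonants are always licit onsets).
So the parse is afr.sto.ka.sov.
Syllable 1 is /afr/ with coda /fr/, so it is closed.

closed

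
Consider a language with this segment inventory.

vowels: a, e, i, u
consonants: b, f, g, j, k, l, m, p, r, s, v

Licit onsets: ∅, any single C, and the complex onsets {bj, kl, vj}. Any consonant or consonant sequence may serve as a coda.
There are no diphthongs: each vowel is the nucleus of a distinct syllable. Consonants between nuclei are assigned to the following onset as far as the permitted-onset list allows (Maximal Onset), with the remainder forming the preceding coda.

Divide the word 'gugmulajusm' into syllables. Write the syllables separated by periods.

gug.mu.la.jusm

Vowels present: u, u, a, u; each is a nucleus, giving 4 syllables.
Between /u/ (V1) and /u/ (V2): /gm/; trying suffixes from longest down, /m/ is the first permitted one, so coda /g/ | onset /m/.
Between /u/ (V2) and /a/ (V3): /l/ is a single consonant, so it becomes the next onset.
Between /a/ (V3) and /u/ (V4): /j/ is a single consonant, so it becomes the next onset.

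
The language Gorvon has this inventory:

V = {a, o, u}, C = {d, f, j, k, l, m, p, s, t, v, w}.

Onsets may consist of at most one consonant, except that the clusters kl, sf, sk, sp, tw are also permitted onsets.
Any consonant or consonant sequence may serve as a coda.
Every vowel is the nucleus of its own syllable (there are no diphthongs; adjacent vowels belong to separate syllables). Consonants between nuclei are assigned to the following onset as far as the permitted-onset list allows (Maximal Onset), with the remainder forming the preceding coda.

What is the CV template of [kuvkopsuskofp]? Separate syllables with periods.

Nuclei (vowels): u, o, u, o → 4 syllables.
/u…o/ gap (V1→V2): cluster /vk/ — the longest permitted-onset suffix is /k/; onset = /k/, preceding coda = /v/.
/o…u/ gap (V2→V3): /ps/ splits as /p/ + /s/ (/s/ is the longest suffix that is a licit onset).
/u…o/ gap (V3→V4): cluster /sk/ — /sk/ is itself a permitted onset, so the whole cluster goes right; preceding coda = ∅.
So the parse is kuv.kop.su.skofp.
Mapping each syllable to C/V: /kuv/ → CVC, /kop/ → CVC, /su/ → CV, /skofp/ → CCVCC.

CVC.CVC.CV.CCVCC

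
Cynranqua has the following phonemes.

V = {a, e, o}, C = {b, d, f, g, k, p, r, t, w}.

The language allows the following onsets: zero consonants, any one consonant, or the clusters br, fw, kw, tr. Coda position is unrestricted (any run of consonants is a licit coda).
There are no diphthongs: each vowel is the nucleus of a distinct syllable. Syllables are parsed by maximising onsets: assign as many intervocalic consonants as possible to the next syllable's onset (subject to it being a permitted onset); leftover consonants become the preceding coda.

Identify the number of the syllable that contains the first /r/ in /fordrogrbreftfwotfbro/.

1

Nuclei (vowels): o, o, e, o, o → 5 syllables.
Between /o/ (V1) and /o/ (V2): cluster /rdr/ — the longest permitted-onset suffix is /r/; onset = /r/, preceding coda = /rd/.
Between /o/ (V2) and /e/ (V3): /grbr/; trying suffixes from longest down, /br/ is the first permitted one, so coda /gr/ | onset /br/.
Between /e/ (V3) and /o/ (V4): cluster /ftfw/ — the longest permitted-onset suffix is /fw/; onset = /fw/, preceding coda = /ft/.
Between /o/ (V4) and /o/ (V5): /tfbr/ splits as /tf/ + /br/ (/br/ is the longest suffix that is a licit onset).
Syllabification: ford.rogr.breft.fwotf.bro.
The first /r/ is in the coda of syllable 1 (/ford/).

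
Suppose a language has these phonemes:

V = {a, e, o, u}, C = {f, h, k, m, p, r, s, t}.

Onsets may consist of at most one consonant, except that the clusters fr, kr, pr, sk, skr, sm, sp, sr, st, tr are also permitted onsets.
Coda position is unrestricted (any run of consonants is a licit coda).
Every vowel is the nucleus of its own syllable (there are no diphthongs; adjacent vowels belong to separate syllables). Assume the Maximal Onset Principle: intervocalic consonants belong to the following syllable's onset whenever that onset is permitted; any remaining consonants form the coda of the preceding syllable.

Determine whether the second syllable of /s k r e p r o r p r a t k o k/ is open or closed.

Vowels present: e, o, a, o; each is a nucleus, giving 4 syllables.
V1 /e/ – V2 /o/: /pr/ is a licit onset in full, so it all attaches to the next syllable.
V2 /o/ – V3 /a/: cluster /rpr/ — the longest permitted-onset suffix is /pr/; onset = /pr/, preceding coda = /r/.
V3 /a/ – V4 /o/: /tk/; trying suffixes from longest down, /k/ is the first permitted one, so coda /t/ | onset /k/.
So the parse is skre.pror.prat.kok.
Syllable 2 is /pror/ with coda /r/, so it is closed.

closed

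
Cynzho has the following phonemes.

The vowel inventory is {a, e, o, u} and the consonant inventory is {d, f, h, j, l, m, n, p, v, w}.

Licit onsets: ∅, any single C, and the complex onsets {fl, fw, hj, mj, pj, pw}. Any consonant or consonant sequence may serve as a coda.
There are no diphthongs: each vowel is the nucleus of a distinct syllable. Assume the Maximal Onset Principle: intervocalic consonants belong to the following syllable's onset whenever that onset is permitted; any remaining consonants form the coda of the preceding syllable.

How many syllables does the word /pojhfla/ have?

2

Vowels present: o, a; each is a nucleus, giving 2 syllables.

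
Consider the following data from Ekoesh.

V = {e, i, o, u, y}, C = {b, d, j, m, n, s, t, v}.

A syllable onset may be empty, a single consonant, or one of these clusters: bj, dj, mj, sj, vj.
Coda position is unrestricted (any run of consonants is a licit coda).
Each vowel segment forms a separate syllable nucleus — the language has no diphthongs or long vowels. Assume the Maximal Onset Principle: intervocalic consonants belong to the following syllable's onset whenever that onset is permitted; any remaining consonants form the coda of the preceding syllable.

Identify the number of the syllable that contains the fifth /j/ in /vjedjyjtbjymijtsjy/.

Nuclei (vowels): e, y, y, i, y → 5 syllables.
V1 /e/ – V2 /y/: /dj/ is a licit onset in full, so it all attaches to the next syllable.
V2 /y/ – V3 /y/: /jtbj/ — longest licit onset from the right is /bj/, leaving /jt/ as coda.
V3 /y/ – V4 /i/: just /m/ — single C goes to the following onset.
V4 /i/ – V5 /y/: cluster /jtsj/ — the longest permitted-onset suffix is /sj/; onset = /sj/, preceding coda = /jt/.
So the parse is vje.djyjt.bjy.mijt.sjy.
The fifth /j/ is in the coda of syllable 4 (/mijt/).

4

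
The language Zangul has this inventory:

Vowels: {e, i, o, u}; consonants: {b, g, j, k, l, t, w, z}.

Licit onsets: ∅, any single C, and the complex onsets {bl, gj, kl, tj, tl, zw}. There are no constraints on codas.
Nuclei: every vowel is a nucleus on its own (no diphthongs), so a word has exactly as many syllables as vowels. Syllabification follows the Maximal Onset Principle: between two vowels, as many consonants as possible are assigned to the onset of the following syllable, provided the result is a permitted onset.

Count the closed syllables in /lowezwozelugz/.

Nuclei (vowels): o, e, o, e, u → 5 syllables.
σ1/σ2 boundary: /w/ → onset of the next syllable (single consonants are always licit onsets).
σ2/σ3 boundary: cluster /zw/ — /zw/ is itself a permitted onset, so the whole cluster goes right; preceding coda = ∅.
σ3/σ4 boundary: /z/ is a single consonant, so it becomes the next onset.
σ4/σ5 boundary: /l/ → onset of the next syllable (single consonants are always licit onsets).
Syllabification: lo.we.zwo.ze.lugz.
Classifying each syllable: /lo/ (open), /we/ (open), /zwo/ (open), /ze/ (open), /lugz/ (closed).
Closed syllables: 1.

1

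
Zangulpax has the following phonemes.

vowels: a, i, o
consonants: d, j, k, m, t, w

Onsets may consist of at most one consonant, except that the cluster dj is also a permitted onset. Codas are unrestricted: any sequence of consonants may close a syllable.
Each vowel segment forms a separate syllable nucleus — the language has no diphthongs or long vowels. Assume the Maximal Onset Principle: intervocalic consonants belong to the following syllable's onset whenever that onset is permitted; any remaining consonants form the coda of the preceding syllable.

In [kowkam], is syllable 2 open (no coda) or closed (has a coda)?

The vowels are o, a — 2 nuclei, so 2 syllables.
/o…a/ gap (V1→V2): /wk/; trying suffixes from longest down, /k/ is the first permitted one, so coda /w/ | onset /k/.
Putting it together: kow.kam.
Syllable 2 is /kam/ with coda /m/, so it is closed.

closed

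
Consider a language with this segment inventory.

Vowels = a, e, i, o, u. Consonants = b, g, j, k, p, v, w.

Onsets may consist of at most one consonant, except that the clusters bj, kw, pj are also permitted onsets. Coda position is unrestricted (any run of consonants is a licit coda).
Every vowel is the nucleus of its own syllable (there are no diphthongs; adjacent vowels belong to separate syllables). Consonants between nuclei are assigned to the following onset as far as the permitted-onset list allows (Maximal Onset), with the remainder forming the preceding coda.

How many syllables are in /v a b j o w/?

2

Nuclei (vowels): a, o → 2 syllables.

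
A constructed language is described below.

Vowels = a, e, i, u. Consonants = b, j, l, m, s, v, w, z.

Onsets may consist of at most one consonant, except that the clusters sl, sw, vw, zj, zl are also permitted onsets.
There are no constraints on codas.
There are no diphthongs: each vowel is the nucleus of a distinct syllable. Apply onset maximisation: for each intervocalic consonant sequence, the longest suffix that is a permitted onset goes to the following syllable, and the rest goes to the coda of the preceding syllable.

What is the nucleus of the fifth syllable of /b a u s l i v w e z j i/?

i

The vowels are a, u, i, e, i — 5 nuclei, so 5 syllables.
The fifth nucleus (vowel 5 from the left) is /i/.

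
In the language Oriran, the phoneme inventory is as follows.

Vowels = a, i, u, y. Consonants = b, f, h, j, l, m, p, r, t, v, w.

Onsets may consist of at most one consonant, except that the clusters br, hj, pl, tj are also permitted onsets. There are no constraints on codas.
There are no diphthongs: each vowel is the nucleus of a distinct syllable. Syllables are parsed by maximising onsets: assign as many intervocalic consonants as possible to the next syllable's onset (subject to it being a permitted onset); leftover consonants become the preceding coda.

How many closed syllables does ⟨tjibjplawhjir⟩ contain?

Nuclei (vowels): i, a, i → 3 syllables.
Between /i/ (V1) and /a/ (V2): cluster /bjpl/ — the longest permitted-onset suffix is /pl/; onset = /pl/, preceding coda = /bj/.
Between /a/ (V2) and /i/ (V3): cluster /whj/ — the longest permitted-onset suffix is /hj/; onset = /hj/, preceding coda = /w/.
Putting it together: tjibj.plaw.hjir.
Classifying each syllable: /tjibj/ (closed), /plaw/ (closed), /hjir/ (closed).
Closed syllables: 3.

3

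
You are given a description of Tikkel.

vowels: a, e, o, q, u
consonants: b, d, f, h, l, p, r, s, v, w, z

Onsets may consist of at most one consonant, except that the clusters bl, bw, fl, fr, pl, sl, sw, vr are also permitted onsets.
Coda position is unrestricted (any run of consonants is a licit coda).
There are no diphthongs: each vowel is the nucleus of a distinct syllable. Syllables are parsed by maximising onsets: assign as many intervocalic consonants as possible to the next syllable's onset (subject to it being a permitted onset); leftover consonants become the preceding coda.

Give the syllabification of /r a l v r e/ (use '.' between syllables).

ral.vre

The vowels are a, e — 2 nuclei, so 2 syllables.
V1 /a/ – V2 /e/: /lvr/ — longest licit onset from the right is /vr/, leaving /l/ as coda.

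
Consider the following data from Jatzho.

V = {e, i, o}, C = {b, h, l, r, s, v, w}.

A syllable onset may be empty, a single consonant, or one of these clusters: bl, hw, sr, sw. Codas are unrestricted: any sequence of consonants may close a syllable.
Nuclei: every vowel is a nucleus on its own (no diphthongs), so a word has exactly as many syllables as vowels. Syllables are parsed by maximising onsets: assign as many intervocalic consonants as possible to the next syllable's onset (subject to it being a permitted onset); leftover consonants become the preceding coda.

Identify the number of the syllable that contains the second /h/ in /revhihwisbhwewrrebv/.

Vowels present: e, i, i, e, e; each is a nucleus, giving 5 syllables.
σ1/σ2 boundary: /vh/; trying suffixes from longest down, /h/ is the first permitted one, so coda /v/ | onset /h/.
σ2/σ3 boundary: cluster /hw/ — /hw/ is itself a permitted onset, so the whole cluster goes right; preceding coda = ∅.
σ3/σ4 boundary: /sbhw/ splits as /sb/ + /hw/ (/hw/ is the longest suffix that is a licit onset).
σ4/σ5 boundary: /wrr/; trying suffixes from longest down, /r/ is the first permitted one, so coda /wr/ | onset /r/.
So the parse is rev.hi.hwisb.hwewr.rebv.
The second /h/ is in the onset of syllable 3 (/hwisb/).

3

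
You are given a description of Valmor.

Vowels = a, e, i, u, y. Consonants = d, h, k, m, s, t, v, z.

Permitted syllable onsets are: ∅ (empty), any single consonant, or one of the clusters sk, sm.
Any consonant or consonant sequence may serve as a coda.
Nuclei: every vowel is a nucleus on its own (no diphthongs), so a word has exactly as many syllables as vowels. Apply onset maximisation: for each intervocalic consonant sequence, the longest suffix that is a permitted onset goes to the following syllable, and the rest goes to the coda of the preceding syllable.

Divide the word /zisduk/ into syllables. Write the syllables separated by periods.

zis.duk

Vowels present: i, u; each is a nucleus, giving 2 syllables.
Between /i/ (V1) and /u/ (V2): /sd/ — longest licit onset from the right is /d/, leaving /s/ as coda.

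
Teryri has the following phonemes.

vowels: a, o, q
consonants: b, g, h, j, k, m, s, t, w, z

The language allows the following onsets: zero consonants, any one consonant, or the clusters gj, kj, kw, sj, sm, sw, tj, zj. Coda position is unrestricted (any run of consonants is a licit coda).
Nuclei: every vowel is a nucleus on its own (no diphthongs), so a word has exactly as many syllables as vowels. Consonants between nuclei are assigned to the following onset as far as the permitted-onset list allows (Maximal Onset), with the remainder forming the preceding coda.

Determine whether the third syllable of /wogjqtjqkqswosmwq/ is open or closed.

open

Vowels present: o, q, q, q, o, q; each is a nucleus, giving 6 syllables.
Between /o/ (V1) and /q/ (V2): /gj/ is a licit onset in full, so it all attaches to the next syllable.
Between /q/ (V2) and /q/ (V3): /tj/ — entire cluster is a permitted onset → onset /tj/, coda ∅.
Between /q/ (V3) and /q/ (V4): just /k/ — single C goes to the following onset.
Between /q/ (V4) and /o/ (V5): /sw/ is a licit onset in full, so it all attaches to the next syllable.
Between /o/ (V5) and /q/ (V6): /smw/; trying suffixes from longest down, /w/ is the first permitted one, so coda /sm/ | onset /w/.
Result: wo.gjq.tjq.kq.swosm.wq.
Syllable 3 is /tjq/; it ends in its nucleus with no coda, so it is open.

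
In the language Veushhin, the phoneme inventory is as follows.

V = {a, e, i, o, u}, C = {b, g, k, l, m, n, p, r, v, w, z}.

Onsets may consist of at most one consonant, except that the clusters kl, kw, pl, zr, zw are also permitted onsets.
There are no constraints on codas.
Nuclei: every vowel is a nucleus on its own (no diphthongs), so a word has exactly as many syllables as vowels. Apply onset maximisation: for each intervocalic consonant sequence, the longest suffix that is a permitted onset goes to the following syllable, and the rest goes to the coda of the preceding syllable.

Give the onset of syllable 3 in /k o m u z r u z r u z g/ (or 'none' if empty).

The vowels are o, u, u, u — 4 nuclei, so 4 syllables.
σ1/σ2 boundary: just /m/ — single C goes to the following onset.
σ2/σ3 boundary: cluster /zr/ — /zr/ is itself a permitted onset, so the whole cluster goes right; preceding coda = ∅.
σ3/σ4 boundary: cluster /zr/ — /zr/ is itself a permitted onset, so the whole cluster goes right; preceding coda = ∅.
Syllabification: ko.mu.zru.zruzg.
Syllable 3 is /zru/: onset /zr/, nucleus /u/, coda ∅.

zr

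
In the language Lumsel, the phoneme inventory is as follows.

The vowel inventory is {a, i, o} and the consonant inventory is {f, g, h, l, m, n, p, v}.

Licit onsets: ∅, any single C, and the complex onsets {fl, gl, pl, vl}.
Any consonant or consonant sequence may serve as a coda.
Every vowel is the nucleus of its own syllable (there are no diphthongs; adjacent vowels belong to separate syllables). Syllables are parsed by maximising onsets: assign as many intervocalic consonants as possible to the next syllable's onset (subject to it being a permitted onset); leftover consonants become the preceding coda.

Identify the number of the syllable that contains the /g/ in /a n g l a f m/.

The vowels are a, a — 2 nuclei, so 2 syllables.
/a…a/ gap (V1→V2): cluster /ngl/ — the longest permitted-onset suffix is /gl/; onset = /gl/, preceding coda = /n/.
Syllabification: an.glafm.
The /g/ is in the onset of syllable 2 (/glafm/).

2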